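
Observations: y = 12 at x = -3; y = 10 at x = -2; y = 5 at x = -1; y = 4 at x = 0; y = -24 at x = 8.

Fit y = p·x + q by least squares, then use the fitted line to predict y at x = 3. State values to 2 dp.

ŷ = -7.22

Forming MᵀM = [[78, 2]; [2, 5]] and Mᵀy = [-253, 7]ᵀ gives MᵀM·[p, q]ᵀ = Mᵀy.
Determinant 78·5 − 2² = 386.
p = ((-253)·5 − 2·7)/386 = -1279/386; q = (78·7 − 2·(-253))/386 = 526/193.
At x = 3: ŷ = (-1279/386)·(3) + (526/193)·(1) = -2785/386.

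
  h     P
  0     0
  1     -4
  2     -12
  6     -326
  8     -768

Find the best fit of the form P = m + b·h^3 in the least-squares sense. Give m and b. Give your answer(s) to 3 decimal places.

m = -1.068, b = -1.499

Forming MᵀM = [[5, 737]; [737, 308865]] and MᵀP = [-1110, -463732]ᵀ gives MᵀM·[m, b]ᵀ = MᵀP.
Determinant 5·308865 − 737² = 1001156.
m = ((-1110)·308865 − 737·(-463732))/1001156 = -41141/38506; b = (5·(-463732) − 737·(-1110))/1001156 = -57715/38506.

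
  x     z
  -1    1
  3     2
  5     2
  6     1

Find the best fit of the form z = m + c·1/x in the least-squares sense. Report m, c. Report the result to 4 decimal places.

m = 1.5443, c = 0.5909

The normal system AᵀA·[m, c]ᵀ = Aᵀz is [[4, -3/10]; [-3/10, 1061/900]]·[m, c]ᵀ = [6, 7/30]ᵀ.
Determinant 4·(1061/900) − (-3/10)² = 4163/900.
m = (6·(1061/900) − (-3/10)·(7/30))/(4163/900) = 6429/4163; c = (4·(7/30) − (-3/10)·6)/(4163/900) = 2460/4163.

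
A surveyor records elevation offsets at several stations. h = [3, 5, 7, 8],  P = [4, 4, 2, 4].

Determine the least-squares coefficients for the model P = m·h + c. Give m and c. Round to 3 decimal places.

m = -0.169, c = 4.475

With design matrix M, MᵀM = [[147, 23]; [23, 4]] and MᵀP = [78, 14]ᵀ.
Eliminating c: 4·(row 1) − 23·(row 2) gives 59·m = 4·78 − 23·14 = -10, so m = -10/59.
Then c = (14 − 23·(-10/59))/4 = 264/59.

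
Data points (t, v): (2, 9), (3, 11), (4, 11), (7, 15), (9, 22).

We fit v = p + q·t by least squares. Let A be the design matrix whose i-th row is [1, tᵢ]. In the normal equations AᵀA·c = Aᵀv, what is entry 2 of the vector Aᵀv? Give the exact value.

398

Entry 2 ↔ basis t, so (Aᵀv)_{2} = Σᵢ (t)·vᵢ = (2)·(9) + (3)·(11) + (4)·(11) + (7)·(15) + (9)·(22) = 398.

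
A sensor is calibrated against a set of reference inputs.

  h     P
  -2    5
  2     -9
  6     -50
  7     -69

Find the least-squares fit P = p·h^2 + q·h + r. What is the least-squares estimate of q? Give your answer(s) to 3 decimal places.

Normal-equation sums: Σh^2·h^2 = 3729, Σh^2·h = 559, Σh^2 = 93, Σh·h = 93, Σh = 13, Σ1 = 4.
For XᵀP: Σh^2·P = -5197, Σh·P = -811, ΣP = -123.
So XᵀX·[p, q, r]ᵀ = XᵀP: [[3729, 559, 93]; [559, 93, 13]; [93, 13, 4]]·[p, q, r]ᵀ = [-5197, -811, -123]ᵀ.
Solving the 3×3 system (Gaussian elimination) gives p = -13027/13592, q = -44237/13592, r = 14347/6796.

q = -3.255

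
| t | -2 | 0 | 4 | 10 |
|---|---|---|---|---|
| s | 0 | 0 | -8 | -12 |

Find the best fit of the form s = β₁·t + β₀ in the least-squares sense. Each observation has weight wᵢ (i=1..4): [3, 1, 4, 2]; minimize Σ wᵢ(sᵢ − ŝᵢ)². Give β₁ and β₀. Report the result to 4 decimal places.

The normal equations are: 276·β₁ + 30·β₀ = -368;  30·β₁ + 10·β₀ = -56.
det = 276·10 − 30² = 1860.
β₁ = ((-368)·10 − 30·(-56))/1860 = -100/93; β₀ = (276·(-56) − 30·(-368))/1860 = -368/155.

β₁ = -1.0753, β₀ = -2.3742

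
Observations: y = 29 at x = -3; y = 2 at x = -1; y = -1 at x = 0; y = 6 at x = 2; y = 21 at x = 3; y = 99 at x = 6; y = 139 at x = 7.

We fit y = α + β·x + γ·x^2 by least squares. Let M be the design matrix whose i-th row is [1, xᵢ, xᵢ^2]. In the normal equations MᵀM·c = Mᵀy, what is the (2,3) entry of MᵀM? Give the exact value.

Row 2 ↔ basis x, column 3 ↔ basis x^2, so (MᵀM)_{2,3} = Σᵢ (x)·(x^2) = (-3)·(9) + (-1)·(1) + (0)·(0) + (2)·(4) + (3)·(9) + (6)·(36) + (7)·(49) = 566.

566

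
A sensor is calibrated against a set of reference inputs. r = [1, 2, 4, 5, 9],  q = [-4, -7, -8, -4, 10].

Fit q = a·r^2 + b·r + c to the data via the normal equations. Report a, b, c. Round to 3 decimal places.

Forming MᵀM = [[7459, 927, 127]; [927, 127, 21]; [127, 21, 5]] and Mᵀq = [550, 20, -13]ᵀ gives MᵀM·[a, b, c]ᵀ = Mᵀq.
Inverting the 3×3 Gram matrix, [a, b, c]ᵀ = [11973/23318, -76625/23318, -21458/11659]ᵀ.

a = 0.513, b = -3.286, c = -1.840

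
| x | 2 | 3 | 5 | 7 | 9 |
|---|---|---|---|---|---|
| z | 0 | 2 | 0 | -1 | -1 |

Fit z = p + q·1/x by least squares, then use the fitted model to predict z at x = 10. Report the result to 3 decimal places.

ẑ = -0.634

With design matrix M, MᵀM = [[5, 811/630]; [811/630, 172201/396900]] and Mᵀz = [0, 26/63]ᵀ.
Eliminating q: (172201/396900)·(row 1) − (811/630)·(row 2) gives (50821/99225)·p = (172201/396900)·0 − (811/630)·(26/63) = -10543/19845, so p = -52715/50821.
Then q = ((26/63) − (811/630)·(-52715/50821))/(172201/396900) = 204750/50821.
At x = 10: ẑ = (-52715/50821)·(1) + (204750/50821)·(1/10) = -32240/50821.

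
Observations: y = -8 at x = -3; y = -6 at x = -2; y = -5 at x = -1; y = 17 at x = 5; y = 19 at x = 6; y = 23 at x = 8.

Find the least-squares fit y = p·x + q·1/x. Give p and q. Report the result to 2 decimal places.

p = 2.98, q = 1.52

The normal system MᵀM·[p, q]ᵀ = Mᵀy is [[139, 6]; [6, 20801/14400]]·[p, q]ᵀ = [424, 2413/120]ᵀ.
Δ = 139·(20801/14400) − 6² = 2372939/14400.
p = (424·(20801/14400) − 6·(2413/120))/(2372939/14400) = 7082264/2372939; q = (139·(2413/120) − 6·424)/(2372939/14400) = 3615240/2372939.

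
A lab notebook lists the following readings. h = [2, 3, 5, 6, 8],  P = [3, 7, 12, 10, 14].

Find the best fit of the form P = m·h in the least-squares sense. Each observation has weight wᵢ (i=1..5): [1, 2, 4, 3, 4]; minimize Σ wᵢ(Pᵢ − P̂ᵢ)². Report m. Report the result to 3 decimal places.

The normal equations are: 486·m = 916.
m = 916/486 = 1.88477.

m = 1.885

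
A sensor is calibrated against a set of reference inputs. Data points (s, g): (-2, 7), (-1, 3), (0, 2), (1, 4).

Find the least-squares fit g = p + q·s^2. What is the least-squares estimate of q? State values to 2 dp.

Setting ∂/∂p … = 0 gives: 4·p + 6·q = 16;  6·p + 18·q = 35.
Determinant 4·18 − 6² = 36.
p = (16·18 − 6·35)/36 = 13/6; q = (4·35 − 6·16)/36 = 11/9.

q = 1.22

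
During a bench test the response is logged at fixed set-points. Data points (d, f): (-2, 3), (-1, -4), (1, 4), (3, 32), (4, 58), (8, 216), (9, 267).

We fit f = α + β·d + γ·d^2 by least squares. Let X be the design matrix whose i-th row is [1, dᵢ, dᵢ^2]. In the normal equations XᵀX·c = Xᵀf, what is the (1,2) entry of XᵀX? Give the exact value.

Row 1 ↔ basis 1, column 2 ↔ basis d, so (XᵀX)_{1,2} = Σᵢ d = (1)·(-2) + (1)·(-1) + (1)·(1) + (1)·(3) + (1)·(4) + (1)·(8) + (1)·(9) = 22.

22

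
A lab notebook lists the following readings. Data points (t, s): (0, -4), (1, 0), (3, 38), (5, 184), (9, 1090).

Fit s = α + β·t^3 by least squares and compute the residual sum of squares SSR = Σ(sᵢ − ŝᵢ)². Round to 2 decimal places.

Entries of XᵀX: Σ1 = 5, Σt^3 = 882, Σt^3·t^3 = 547796.
For Xᵀs: Σs = 1308, Σt^3·s = 818636.
Determinant 5·547796 − 882² = 1961056.
α = (1308·547796 − 882·818636)/1961056 = -689973/245132; β = (5·818636 − 882·1308)/1961056 = 734881/490264.
Residuals: -290555/245132, 645065/490264, 168191/490264, -271603/490264, 39457/490264; SSR = 437219/122566.

SSR = 3.57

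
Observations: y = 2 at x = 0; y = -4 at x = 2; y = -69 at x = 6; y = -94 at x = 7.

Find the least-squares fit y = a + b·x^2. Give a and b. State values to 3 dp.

a = 2.855, b = -1.982

Sums needed: Σ1 = 4, Σx^2 = 89, Σx^2·x^2 = 3713.
Right-hand side: Σy = -165, Σx^2·y = -7106.
Normal equations: [[4, 89]; [89, 3713]]·[a, b]ᵀ = [-165, -7106]ᵀ.
Determinant 4·3713 − 89² = 6931.
a = ((-165)·3713 − 89·(-7106))/6931 = 19789/6931; b = (4·(-7106) − 89·(-165))/6931 = -13739/6931.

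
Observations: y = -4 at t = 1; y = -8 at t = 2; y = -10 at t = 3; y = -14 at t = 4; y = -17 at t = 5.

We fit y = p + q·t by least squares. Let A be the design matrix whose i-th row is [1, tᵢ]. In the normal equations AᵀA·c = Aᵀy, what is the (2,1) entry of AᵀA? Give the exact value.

15

Row 2 ↔ basis t, column 1 ↔ basis 1, so (AᵀA)_{2,1} = Σᵢ t = (1)·(1) + (2)·(1) + (3)·(1) + (4)·(1) + (5)·(1) = 15.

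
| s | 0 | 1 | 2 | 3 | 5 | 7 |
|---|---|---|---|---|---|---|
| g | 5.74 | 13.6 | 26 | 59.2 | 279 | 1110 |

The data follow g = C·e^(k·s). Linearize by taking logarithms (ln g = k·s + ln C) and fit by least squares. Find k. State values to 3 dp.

k = 0.753

Let Y = ln g. Fitting Y = k·s + ln C by least squares:
AᵀA = [[88.0000, 18.0000]; [18.0000, 6]], rhs = [98.6099, 24.3399]ᵀ  (here Σs = 18.0000, Σ(s)² = 88.0000, Σln g = 24.3399, Σs·ln g = 98.6099).
Slope k = (n·Σs·ln g − Σs·Σln g)/(n·Σ(s)² − (Σs)²) = (6·98.6099 − 18.0000·24.3399)/204.0000 = 0.75266; ln C = (Σln g − k·Σs)/n = 1.79868.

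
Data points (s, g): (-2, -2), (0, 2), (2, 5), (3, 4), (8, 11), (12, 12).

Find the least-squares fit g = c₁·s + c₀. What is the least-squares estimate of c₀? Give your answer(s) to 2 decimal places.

Setting ∂/∂c₁ … = 0 gives: 225·c₁ + 23·c₀ = 258;  23·c₁ + 6·c₀ = 32.
(Σs·s = 225, Σs = 23, Σ1 = 6, Σs·g = 258, Σg = 32.)
det = 225·6 − 23² = 821.
c₁ = (258·6 − 23·32)/821 = 812/821; c₀ = (225·32 − 23·258)/821 = 1266/821.

c₀ = 1.54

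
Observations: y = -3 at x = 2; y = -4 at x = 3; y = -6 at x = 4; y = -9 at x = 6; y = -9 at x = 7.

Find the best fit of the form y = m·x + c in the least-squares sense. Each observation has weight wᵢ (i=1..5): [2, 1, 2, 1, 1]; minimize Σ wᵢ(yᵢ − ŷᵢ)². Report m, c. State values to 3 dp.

m = -1.318, c = -0.442

The normal system MᵀWM·[m, c]ᵀ = MᵀWy is [[134, 28]; [28, 7]]·[m, c]ᵀ = [-189, -40]ᵀ.
Eliminating c: 7·(row 1) − 28·(row 2) gives 154·m = 7·(-189) − 28·(-40) = -203, so m = -29/22.
Then c = ((-40) − 28·(-29/22))/7 = -34/77.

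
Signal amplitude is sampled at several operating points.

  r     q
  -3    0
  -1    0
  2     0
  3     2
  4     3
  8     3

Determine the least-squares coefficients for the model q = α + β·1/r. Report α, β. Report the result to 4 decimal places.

α = 1.3597, β = 1.2653

Forming XᵀX = [[6, -1/8]; [-1/8, 893/576]] and Xᵀq = [8, 43/24]ᵀ gives XᵀX·[α, β]ᵀ = Xᵀq.
Determinant 6·(893/576) − (-1/8)² = 1783/192.
α = (8·(893/576) − (-1/8)·(43/24))/(1783/192) = 7273/5349; β = (6·(43/24) − (-1/8)·8)/(1783/192) = 2256/1783.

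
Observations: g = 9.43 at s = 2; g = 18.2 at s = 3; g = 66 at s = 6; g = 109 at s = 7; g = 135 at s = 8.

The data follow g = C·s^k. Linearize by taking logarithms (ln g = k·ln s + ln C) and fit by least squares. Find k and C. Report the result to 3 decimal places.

With ln gᵢ as the transformed response and ln sᵢ as the regressor:
AᵀA = [[13.0084, 7.6089]; [7.6089, 5]], rhs = [31.5789, 18.9316]ᵀ  (here Σln s = 7.6089, Σ(ln s)² = 13.0084, Σln g = 18.9316, Σln s·ln g = 31.5789).
Solving (det = 7.1473): k = 1.93730, ln C = 0.83819, so C = exp(0.83819) = 2.31217.

k = 1.937, C = 2.312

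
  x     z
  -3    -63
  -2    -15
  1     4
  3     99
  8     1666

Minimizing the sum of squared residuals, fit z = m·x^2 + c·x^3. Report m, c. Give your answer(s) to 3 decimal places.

From the data, Σx^2·x^2 = 4275, Σx^2·x^3 = 32737, Σx^3·x^3 = 263667.
For Mᵀz: Σx^2·z = 106892, Σx^3·z = 857490.
Normal equations: [[4275, 32737]; [32737, 263667]]·[m, c]ᵀ = [106892, 857490]ᵀ.
Δ = 4275·263667 − 32737² = 55465256.
m = (106892·263667 − 32737·857490)/55465256 = 5101947/2521148; c = (4275·857490 − 32737·106892)/55465256 = 398197/132692.

m = 2.024, c = 3.001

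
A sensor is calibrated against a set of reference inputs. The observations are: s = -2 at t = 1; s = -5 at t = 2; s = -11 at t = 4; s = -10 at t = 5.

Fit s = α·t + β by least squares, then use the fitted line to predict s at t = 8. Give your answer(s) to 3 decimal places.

ŝ = -18.000

Normal-equation sums: Σt·t = 46, Σt = 12, Σ1 = 4.
And Σt·s = -106, Σs = -28.
Normal equations: [[46, 12]; [12, 4]]·[α, β]ᵀ = [-106, -28]ᵀ.
Δ = 46·4 − 12² = 40.
α = ((-106)·4 − 12·(-28))/40 = -11/5; β = (46·(-28) − 12·(-106))/40 = -2/5.
At t = 8: ŝ = (-11/5)·(8) + (-2/5)·(1) = -18.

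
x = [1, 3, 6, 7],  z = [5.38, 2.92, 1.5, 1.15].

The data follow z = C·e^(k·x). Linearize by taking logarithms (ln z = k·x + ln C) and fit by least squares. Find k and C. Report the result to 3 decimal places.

k = -0.251, C = 6.635

With ln zᵢ as the transformed response and xᵢ as the regressor:
AᵀA = [[95.0000, 17.0000]; [17.0000, 4]], rhs = [8.3086, 3.2995]ᵀ  (here Σx = 17.0000, Σ(x)² = 95.0000, Σln z = 3.2995, Σx·ln z = 8.3086).
Slope k = (n·Σx·ln z − Σx·Σln z)/(n·Σ(x)² − (Σx)²) = (4·8.3086 − 17.0000·3.2995)/91.0000 = -0.25118; ln C = (Σln z − k·Σx)/n = 1.89238, so C = exp(1.89238) = 6.63516.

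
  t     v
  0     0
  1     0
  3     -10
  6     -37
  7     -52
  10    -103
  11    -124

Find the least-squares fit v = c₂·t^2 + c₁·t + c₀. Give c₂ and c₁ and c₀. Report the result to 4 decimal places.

c₂ = -0.9889, c₁ = -0.4655, c₀ = 0.5970

The normal system AᵀA·[c₂, c₁, c₀]ᵀ = Aᵀv is [[28420, 2918, 316]; [2918, 316, 38]; [316, 38, 7]]·[c₂, c₁, c₀]ᵀ = [-29274, -3010, -326]ᵀ.
Row-reducing yields c₂ = -61615/62307, c₁ = -1261/2709, c₀ = 37196/62307.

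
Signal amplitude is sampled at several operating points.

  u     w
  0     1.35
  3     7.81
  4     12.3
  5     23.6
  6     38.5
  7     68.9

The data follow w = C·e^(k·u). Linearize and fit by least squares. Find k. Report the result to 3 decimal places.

Let Y = ln w. Fitting Y = k·u + ln C by least squares:
Sums: Σu = 25.0000, Σ(u)² = 135.0000, Σln w = 15.9097, Σu·ln w = 83.5434.
Normal system: [[135.0000, 25.0000]; [25.0000, 6]]·[k, ln C]ᵀ = [83.5434, 15.9097]ᵀ.
Solving (det = 185.0000): k = 0.55956, ln C = 0.32011.

k = 0.560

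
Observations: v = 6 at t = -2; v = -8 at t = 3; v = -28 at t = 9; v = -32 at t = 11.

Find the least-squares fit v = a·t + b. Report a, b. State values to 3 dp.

Compute the Gram sums: Σt·t = 215, Σt = 21, Σ1 = 4.
And Σt·v = -640, Σv = -62.
So MᵀM·[a, b]ᵀ = Mᵀv: [[215, 21]; [21, 4]]·[a, b]ᵀ = [-640, -62]ᵀ.
Eliminating b: 4·(row 1) − 21·(row 2) gives 419·a = 4·(-640) − 21·(-62) = -1258, so a = -1258/419.
Then b = ((-62) − 21·(-1258/419))/4 = 110/419.

a = -3.002, b = 0.263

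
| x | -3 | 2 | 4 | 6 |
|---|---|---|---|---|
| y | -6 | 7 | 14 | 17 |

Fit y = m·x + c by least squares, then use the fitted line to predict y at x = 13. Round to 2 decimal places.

Sums needed: Σx·x = 65, Σx = 9, Σ1 = 4.
For Aᵀy: Σx·y = 190, Σy = 32.
AᵀA·[m, c]ᵀ = Aᵀy becomes [[65, 9]; [9, 4]]·[m, c]ᵀ = [190, 32]ᵀ.
det = 65·4 − 9² = 179.
m = (190·4 − 9·32)/179 = 472/179; c = (65·32 − 9·190)/179 = 370/179.
At x = 13: ŷ = (472/179)·(13) + (370/179)·(1) = 6506/179.

ŷ = 36.35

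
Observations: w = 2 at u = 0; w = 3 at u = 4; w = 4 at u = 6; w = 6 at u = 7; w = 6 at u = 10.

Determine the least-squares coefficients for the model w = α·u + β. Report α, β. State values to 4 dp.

Setting ∂/∂α … = 0 gives: 201·α + 27·β = 138;  27·α + 5·β = 21.
(Σu·u = 201, Σu = 27, Σ1 = 5, Σu·w = 138, Σw = 21.)
Δ = 201·5 − 27² = 276.
α = (138·5 − 27·21)/276 = 41/92; β = (201·21 − 27·138)/276 = 165/92.

α = 0.4457, β = 1.7935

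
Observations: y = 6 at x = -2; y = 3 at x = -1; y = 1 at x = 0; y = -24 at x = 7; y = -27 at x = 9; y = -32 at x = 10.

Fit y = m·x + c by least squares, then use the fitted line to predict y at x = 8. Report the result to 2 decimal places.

Forming AᵀA = [[235, 23]; [23, 6]] and Aᵀy = [-746, -73]ᵀ gives AᵀA·[m, c]ᵀ = Aᵀy.
Eliminating c: 6·(row 1) − 23·(row 2) gives 881·m = 6·(-746) − 23·(-73) = -2797, so m = -2797/881.
Then c = ((-73) − 23·(-2797/881))/6 = 3/881.
At x = 8: ŷ = (-2797/881)·(8) + (3/881)·(1) = -22373/881.

ŷ = -25.40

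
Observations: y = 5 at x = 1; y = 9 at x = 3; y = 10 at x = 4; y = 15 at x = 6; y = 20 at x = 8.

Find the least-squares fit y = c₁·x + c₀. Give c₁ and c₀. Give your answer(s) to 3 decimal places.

c₁ = 2.137, c₀ = 2.397

With design matrix A, AᵀA = [[126, 22]; [22, 5]] and Aᵀy = [322, 59]ᵀ.
Determinant 126·5 − 22² = 146.
c₁ = (322·5 − 22·59)/146 = 156/73; c₀ = (126·59 − 22·322)/146 = 175/73.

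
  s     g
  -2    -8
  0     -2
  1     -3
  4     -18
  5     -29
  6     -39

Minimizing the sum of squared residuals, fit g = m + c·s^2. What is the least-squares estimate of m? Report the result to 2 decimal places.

Setting ∂/∂m … = 0 gives: 6·m + 82·c = -99;  82·m + 2194·c = -2452.
Δ = 6·2194 − 82² = 6440.
m = ((-99)·2194 − 82·(-2452))/6440 = -1153/460; c = (6·(-2452) − 82·(-99))/6440 = -471/460.

m = -2.51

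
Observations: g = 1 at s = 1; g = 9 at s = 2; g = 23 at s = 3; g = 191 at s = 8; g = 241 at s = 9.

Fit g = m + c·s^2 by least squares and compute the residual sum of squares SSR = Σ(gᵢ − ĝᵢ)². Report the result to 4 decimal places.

SSR = 3.2432

Entries of XᵀX: Σ1 = 5, Σs^2 = 159, Σs^2·s^2 = 10755.
For Xᵀg: Σg = 465, Σs^2·g = 31989.
Determinant 5·10755 − 159² = 28494.
m = (465·10755 − 159·31989)/28494 = -4732/1583; c = (5·31989 − 159·465)/28494 = 14335/4749.
Residuals: 4610/4749, -403/4749, -1864/1583, 3815/4749, -810/1583; SSR = 5134/1583.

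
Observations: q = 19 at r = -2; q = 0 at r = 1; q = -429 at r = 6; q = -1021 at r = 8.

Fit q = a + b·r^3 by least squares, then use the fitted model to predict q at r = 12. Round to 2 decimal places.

From the data, Σ1 = 4, Σr^3 = 721, Σr^3·r^3 = 308865.
Moment sums: Σq = -1431, Σr^3·q = -615568.
MᵀM·[a, b]ᵀ = Mᵀq becomes [[4, 721]; [721, 308865]]·[a, b]ᵀ = [-1431, -615568]ᵀ.
Determinant 4·308865 − 721² = 715619.
a = ((-1431)·308865 − 721·(-615568))/715619 = 1838713/715619; b = (4·(-615568) − 721·(-1431))/715619 = -1430521/715619.
At r = 12: q̂ = (1838713/715619)·(1) + (-1430521/715619)·(1728) = -2470101575/715619.

q̂ = -3451.70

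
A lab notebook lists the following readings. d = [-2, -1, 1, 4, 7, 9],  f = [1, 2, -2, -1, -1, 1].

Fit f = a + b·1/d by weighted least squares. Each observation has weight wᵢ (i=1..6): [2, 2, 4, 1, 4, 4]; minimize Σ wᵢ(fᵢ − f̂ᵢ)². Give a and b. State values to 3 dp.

a = 0.094, b = -2.030

The normal equations are: 17·a + (571/252)·b = -3;  (571/252)·a + (425065/63504)·b = -3371/252.
(Σwᵢ·1 = 17, Σwᵢ·1/d = 571/252, Σwᵢ·1/d·1/d = 425065/63504, Σwᵢ·f = -3, Σwᵢ·1/d·f = -3371/252.)
Determinant 17·(425065/63504) − (571/252)² = 431254/3969.
a = ((-3)·(425065/63504) − (571/252)·(-3371/252))/(431254/3969) = 324823/3450032; b = (17·(-3371/252) − (571/252)·(-3))/(431254/3969) = -1751211/862508.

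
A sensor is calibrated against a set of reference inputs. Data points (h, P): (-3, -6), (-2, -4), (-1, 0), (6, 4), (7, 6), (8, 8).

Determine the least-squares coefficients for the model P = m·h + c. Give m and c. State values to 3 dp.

m = 1.084, c = -1.376

The normal equations are: 163·m + 15·c = 156;  15·m + 6·c = 8.
(Σh·h = 163, Σh = 15, Σ1 = 6, Σh·P = 156, ΣP = 8.)
Eliminating c: 6·(row 1) − 15·(row 2) gives 753·m = 6·156 − 15·8 = 816, so m = 272/251.
Then c = (8 − 15·(272/251))/6 = -1036/753.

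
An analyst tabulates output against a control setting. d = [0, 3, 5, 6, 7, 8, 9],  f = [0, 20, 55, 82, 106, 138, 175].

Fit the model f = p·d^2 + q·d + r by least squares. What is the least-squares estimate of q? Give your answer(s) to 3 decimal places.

q = 0.878

Setting ∂/∂p … = 0 gives: 15060·p + 1952·q + 264·r = 32708;  1952·p + 264·q + 38·r = 4248;  264·p + 38·q + 7·r = 576.
(Σd^2·d^2 = 15060, Σd^2·d = 1952, Σd^2 = 264, Σd·d = 264, Σd = 38, Σ1 = 7, Σd^2·f = 32708, Σd·f = 4248, Σf = 576.)
Solving the 3×3 system (Gaussian elimination) gives p = 22861/11081, q = 9734/11081, r = -460/1583.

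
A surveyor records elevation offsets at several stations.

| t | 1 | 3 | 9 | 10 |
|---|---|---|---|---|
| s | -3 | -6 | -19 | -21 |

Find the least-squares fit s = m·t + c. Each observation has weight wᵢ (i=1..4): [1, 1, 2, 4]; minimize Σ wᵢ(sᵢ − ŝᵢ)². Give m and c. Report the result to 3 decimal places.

m = -2.052, c = -0.473

From the data, Σwᵢ·t·t = 572, Σwᵢ·t = 62, Σwᵢ·1 = 8.
Right-hand side: Σwᵢ·t·s = -1203, Σwᵢ·s = -131.
Δ = 572·8 − 62² = 732.
m = ((-1203)·8 − 62·(-131))/732 = -751/366; c = (572·(-131) − 62·(-1203))/732 = -173/366.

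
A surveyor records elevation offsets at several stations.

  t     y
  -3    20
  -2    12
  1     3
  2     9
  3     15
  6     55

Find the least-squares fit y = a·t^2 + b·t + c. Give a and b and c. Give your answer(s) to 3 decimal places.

a = 1.578, b = -0.866, c = 3.437

Sums needed: Σt^2·t^2 = 1491, Σt^2·t = 217, Σt^2 = 63, Σt·t = 63, Σt = 7, Σ1 = 6.
For Xᵀy: Σt^2·y = 2382, Σt·y = 312, Σy = 114.
Row-reducing yields a = 5613/3556, b = -3081/3556, c = 873/254.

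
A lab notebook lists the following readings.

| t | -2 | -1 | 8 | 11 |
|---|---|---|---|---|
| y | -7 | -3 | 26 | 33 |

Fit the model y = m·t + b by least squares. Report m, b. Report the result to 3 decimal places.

m = 3.111, b = -0.194

Normal-equation sums: Σt·t = 190, Σt = 16, Σ1 = 4.
For Xᵀy: Σt·y = 588, Σy = 49.
Determinant 190·4 − 16² = 504.
m = (588·4 − 16·49)/504 = 28/9; b = (190·49 − 16·588)/504 = -7/36.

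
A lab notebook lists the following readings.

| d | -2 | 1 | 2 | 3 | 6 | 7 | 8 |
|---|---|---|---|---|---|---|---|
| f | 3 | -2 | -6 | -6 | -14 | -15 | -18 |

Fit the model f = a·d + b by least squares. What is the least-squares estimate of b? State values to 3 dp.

b = -0.756

Normal-equation sums: Σd·d = 167, Σd = 25, Σ1 = 7.
And Σd·f = -371, Σf = -58.
So MᵀM·[a, b]ᵀ = Mᵀf: [[167, 25]; [25, 7]]·[a, b]ᵀ = [-371, -58]ᵀ.
det = 167·7 − 25² = 544.
a = ((-371)·7 − 25·(-58))/544 = -1147/544; b = (167·(-58) − 25·(-371))/544 = -411/544.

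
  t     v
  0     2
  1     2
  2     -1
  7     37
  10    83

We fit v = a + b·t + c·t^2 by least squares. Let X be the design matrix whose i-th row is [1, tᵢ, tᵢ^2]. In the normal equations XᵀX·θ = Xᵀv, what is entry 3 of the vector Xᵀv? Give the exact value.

Entry 3 ↔ basis t^2, so (Xᵀv)_{3} = Σᵢ (t^2)·vᵢ = (0)·(2) + (1)·(2) + (4)·(-1) + (49)·(37) + (100)·(83) = 10111.

10111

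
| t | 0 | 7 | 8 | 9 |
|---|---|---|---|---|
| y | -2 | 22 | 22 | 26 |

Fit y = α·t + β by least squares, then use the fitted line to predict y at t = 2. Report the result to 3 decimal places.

ŷ = 4.520

Normal-equation sums: Σt·t = 194, Σt = 24, Σ1 = 4.
Right-hand side: Σt·y = 564, Σy = 68.
Normal equations: [[194, 24]; [24, 4]]·[α, β]ᵀ = [564, 68]ᵀ.
Eliminating β: 4·(row 1) − 24·(row 2) gives 200·α = 4·564 − 24·68 = 624, so α = 78/25.
Then β = (68 − 24·(78/25))/4 = -43/25.
At t = 2: ŷ = (78/25)·(2) + (-43/25)·(1) = 113/25.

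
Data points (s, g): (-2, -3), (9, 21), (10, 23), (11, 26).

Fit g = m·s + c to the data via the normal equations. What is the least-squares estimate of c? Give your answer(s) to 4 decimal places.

Entries of AᵀA: Σs·s = 306, Σs = 28, Σ1 = 4.
Right-hand side: Σs·g = 711, Σg = 67.
AᵀA·[m, c]ᵀ = Aᵀg becomes [[306, 28]; [28, 4]]·[m, c]ᵀ = [711, 67]ᵀ.
Δ = 306·4 − 28² = 440.
m = (711·4 − 28·67)/440 = 11/5; c = (306·67 − 28·711)/440 = 27/20.

c = 1.3500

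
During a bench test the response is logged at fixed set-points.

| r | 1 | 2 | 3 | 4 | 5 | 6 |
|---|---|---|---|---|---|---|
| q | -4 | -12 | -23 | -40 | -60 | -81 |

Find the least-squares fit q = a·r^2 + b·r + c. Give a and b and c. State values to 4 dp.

a = -1.8036, b = -2.9750, c = 1.1000

Sums needed: Σr^2·r^2 = 2275, Σr^2·r = 441, Σr^2 = 91, Σr·r = 91, Σr = 21, Σ1 = 6.
And Σr^2·q = -5315, Σr·q = -1043, Σq = -220.
Row-reducing yields a = -101/56, b = -119/40, c = 11/10.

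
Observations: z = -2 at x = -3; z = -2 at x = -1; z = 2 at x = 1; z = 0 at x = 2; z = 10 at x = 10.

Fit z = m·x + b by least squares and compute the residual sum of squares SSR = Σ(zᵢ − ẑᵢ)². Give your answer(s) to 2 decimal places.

SSR = 6.70

Compute the Gram sums: Σx·x = 115, Σx = 9, Σ1 = 5.
Right-hand side: Σx·z = 110, Σz = 8.
So MᵀM·[m, b]ᵀ = Mᵀz: [[115, 9]; [9, 5]]·[m, b]ᵀ = [110, 8]ᵀ.
det = 115·5 − 9² = 494.
m = (110·5 − 9·8)/494 = 239/247; b = (115·8 − 9·110)/494 = -35/247.
Residuals: 258/247, -220/247, 290/247, -443/247, 115/247; SSR = 1654/247.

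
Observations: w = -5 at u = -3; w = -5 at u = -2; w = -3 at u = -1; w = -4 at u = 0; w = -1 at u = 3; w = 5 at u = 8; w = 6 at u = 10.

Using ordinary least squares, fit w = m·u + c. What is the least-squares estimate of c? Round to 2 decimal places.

Setting ∂/∂m … = 0 gives: 187·m + 15·c = 125;  15·m + 7·c = -7.
(Σu·u = 187, Σu = 15, Σ1 = 7, Σu·w = 125, Σw = -7.)
Eliminating c: 7·(row 1) − 15·(row 2) gives 1084·m = 7·125 − 15·(-7) = 980, so m = 245/271.
Then c = ((-7) − 15·(245/271))/7 = -796/271.

c = -2.94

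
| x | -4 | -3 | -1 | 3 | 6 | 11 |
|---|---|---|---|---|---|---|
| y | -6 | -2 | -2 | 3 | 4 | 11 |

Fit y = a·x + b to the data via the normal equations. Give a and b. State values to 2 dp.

The normal system AᵀA·[a, b]ᵀ = Aᵀy is [[192, 12]; [12, 6]]·[a, b]ᵀ = [186, 8]ᵀ.
det = 192·6 − 12² = 1008.
a = (186·6 − 12·8)/1008 = 85/84; b = (192·8 − 12·186)/1008 = -29/42.

a = 1.01, b = -0.69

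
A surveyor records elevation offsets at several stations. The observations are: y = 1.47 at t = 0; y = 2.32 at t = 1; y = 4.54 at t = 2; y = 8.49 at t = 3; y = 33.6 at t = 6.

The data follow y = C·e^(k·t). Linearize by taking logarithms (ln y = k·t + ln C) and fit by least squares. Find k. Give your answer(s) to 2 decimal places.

Linearized form: ln y = k·t + ln C. From the 5 transformed points,
Σt = 12.0000, Σ(t)² = 50.0000, Σln y = 8.3932, Σt·ln y = 31.3712.
Equations: 50.0000·k + 12.0000·ln C = 31.3712;  12.0000·k + 5·ln C = 8.3932.
Δ = 50.0000·5 − (12.0000)² = 106.0000; k = (31.3712·5 − 12.0000·8.3932)/106.0000 = 0.52961, ln C = (50.0000·8.3932 − 12.0000·31.3712)/106.0000 = 0.40758.

k = 0.53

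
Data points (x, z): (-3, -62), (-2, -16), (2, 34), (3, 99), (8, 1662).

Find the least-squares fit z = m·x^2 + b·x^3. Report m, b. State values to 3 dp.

m = 2.080, b = 2.986

Sums needed: Σx^2·x^2 = 4290, Σx^2·x^3 = 32768, Σx^3·x^3 = 263730.
Moment sums: Σx^2·z = 106773, Σx^3·z = 855691.
Eliminating b: 263730·(row 1) − 32768·(row 2) gives 57659876·m = 263730·106773 − 32768·855691 = 119960602, so m = 59980301/28829938.
Then b = (855691 − 32768·(59980301/28829938))/263730 = 86088363/28829938.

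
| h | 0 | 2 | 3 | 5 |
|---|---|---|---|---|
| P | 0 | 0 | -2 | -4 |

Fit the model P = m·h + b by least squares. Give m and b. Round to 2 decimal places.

m = -0.85, b = 0.62

The normal equations are: 38·m + 10·b = -26;  10·m + 4·b = -6.
det = 38·4 − 10² = 52.
m = ((-26)·4 − 10·(-6))/52 = -11/13; b = (38·(-6) − 10·(-26))/52 = 8/13.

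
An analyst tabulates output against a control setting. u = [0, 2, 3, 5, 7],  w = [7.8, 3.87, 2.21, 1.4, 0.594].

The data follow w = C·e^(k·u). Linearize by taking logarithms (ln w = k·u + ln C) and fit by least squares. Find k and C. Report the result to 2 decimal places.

k = -0.36, C = 7.61

Taking logs, ln w = k·u + ln C, so regress ln w on u.
Σu = 17.0000, Σ(u)² = 87.0000, Σln w = 4.0160, Σu·ln w = 3.1217.
Equations: 87.0000·k + 17.0000·ln C = 3.1217;  17.0000·k + 5·ln C = 4.0160.
Δ = 87.0000·5 − (17.0000)² = 146.0000; k = (3.1217·5 − 17.0000·4.0160)/146.0000 = -0.36070, ln C = (87.0000·4.0160 − 17.0000·3.1217)/146.0000 = 2.02959, so C = exp(2.02959) = 7.61096.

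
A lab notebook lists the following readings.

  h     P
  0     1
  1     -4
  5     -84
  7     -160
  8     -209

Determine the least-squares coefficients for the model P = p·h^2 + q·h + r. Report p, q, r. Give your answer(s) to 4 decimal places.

From the data, Σh^2·h^2 = 7123, Σh^2·h = 981, Σh^2 = 139, Σh·h = 139, Σh = 21, Σ1 = 5.
For MᵀP: Σh^2·P = -23320, Σh·P = -3216, ΣP = -456.
MᵀM·[p, q, r]ᵀ = MᵀP becomes [[7123, 981, 139]; [981, 139, 21]; [139, 21, 5]]·[p, q, r]ᵀ = [-23320, -3216, -456]ᵀ.
Row-reducing yields p = -7499/2431, q = -3615/2431, r = 1948/2431.

p = -3.0847, q = -1.4870, r = 0.8013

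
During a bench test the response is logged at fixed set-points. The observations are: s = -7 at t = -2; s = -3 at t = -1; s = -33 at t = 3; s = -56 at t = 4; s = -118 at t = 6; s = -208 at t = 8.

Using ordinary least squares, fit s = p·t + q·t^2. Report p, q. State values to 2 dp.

Normal-equation sums: Σt·t = 130, Σt·t^2 = 810, Σt^2·t^2 = 5746.
Right-hand side: Σt·s = -2678, Σt^2·s = -18784.
Δ = 130·5746 − 810² = 90880.
p = ((-2678)·5746 − 810·(-18784))/90880 = -43187/22720; q = (130·(-18784) − 810·(-2678))/90880 = -13637/4544.

p = -1.90, q = -3.00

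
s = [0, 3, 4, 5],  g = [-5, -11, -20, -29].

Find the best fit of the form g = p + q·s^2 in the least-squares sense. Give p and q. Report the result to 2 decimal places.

The normal system XᵀX·[p, q]ᵀ = Xᵀg is [[4, 50]; [50, 962]]·[p, q]ᵀ = [-65, -1144]ᵀ.
det = 4·962 − 50² = 1348.
p = ((-65)·962 − 50·(-1144))/1348 = -2665/674; q = (4·(-1144) − 50·(-65))/1348 = -663/674.

p = -3.95, q = -0.98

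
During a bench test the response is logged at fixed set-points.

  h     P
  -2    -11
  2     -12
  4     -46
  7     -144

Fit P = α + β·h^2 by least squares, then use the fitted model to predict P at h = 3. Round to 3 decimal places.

P̂ = -26.001

Entries of MᵀM: Σ1 = 4, Σh^2 = 73, Σh^2·h^2 = 2689.
And ΣP = -213, Σh^2·P = -7884.
det = 4·2689 − 73² = 5427.
α = ((-213)·2689 − 73·(-7884))/5427 = 925/1809; β = (4·(-7884) − 73·(-213))/5427 = -5329/1809.
At h = 3: P̂ = (925/1809)·(1) + (-5329/1809)·(9) = -47036/1809.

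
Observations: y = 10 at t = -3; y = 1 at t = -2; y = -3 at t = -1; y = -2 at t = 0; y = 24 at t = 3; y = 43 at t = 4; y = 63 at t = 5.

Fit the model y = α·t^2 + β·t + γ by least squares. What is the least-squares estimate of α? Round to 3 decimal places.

Normal-equation sums: Σt^2·t^2 = 1060, Σt^2·t = 180, Σt^2 = 64, Σt·t = 64, Σt = 6, Σ1 = 7.
For Aᵀy: Σt^2·y = 2570, Σt·y = 530, Σy = 136.
Normal equations: [[1060, 180, 64]; [180, 64, 6]; [64, 6, 7]]·[α, β, γ]ᵀ = [2570, 530, 136]ᵀ.
Row-reducing yields α = 2881/1344, β = 1105/448, γ = -1535/672.

α = 2.144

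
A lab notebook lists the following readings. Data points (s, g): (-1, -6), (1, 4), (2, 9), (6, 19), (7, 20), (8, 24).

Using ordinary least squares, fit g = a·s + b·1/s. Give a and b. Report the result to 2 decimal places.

From the data, Σs·s = 155, Σs·1/s = 6, Σ1/s·1/s = 65305/28224.
For Mᵀg: Σs·g = 474, Σ1/s·g = 494/21.
So MᵀM·[a, b]ᵀ = Mᵀg: [[155, 6]; [6, 65305/28224]]·[a, b]ᵀ = [474, 494/21]ᵀ.
Eliminating b: (65305/28224)·(row 1) − 6·(row 2) gives (9106211/28224)·a = (65305/28224)·474 − 6·(494/21) = 4495159/4704, so a = 26970954/9106211.
Then b = ((494/21) − 6·(26970954/9106211))/(65305/28224) = 22641024/9106211.

a = 2.96, b = 2.49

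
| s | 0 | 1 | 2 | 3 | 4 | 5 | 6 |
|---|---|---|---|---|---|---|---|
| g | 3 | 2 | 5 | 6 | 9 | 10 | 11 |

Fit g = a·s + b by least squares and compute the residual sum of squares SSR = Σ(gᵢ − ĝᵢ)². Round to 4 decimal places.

SSR = 4.5714

Compute the Gram sums: Σs·s = 91, Σs = 21, Σ1 = 7.
Moment sums: Σs·g = 182, Σg = 46.
XᵀX·[a, b]ᵀ = Xᵀg becomes [[91, 21]; [21, 7]]·[a, b]ᵀ = [182, 46]ᵀ.
det = 91·7 − 21² = 196.
a = (182·7 − 21·46)/196 = 11/7; b = (91·46 − 21·182)/196 = 13/7.
Residuals: 8/7, -10/7, 0, -4/7, 6/7, 2/7, -2/7; SSR = 32/7.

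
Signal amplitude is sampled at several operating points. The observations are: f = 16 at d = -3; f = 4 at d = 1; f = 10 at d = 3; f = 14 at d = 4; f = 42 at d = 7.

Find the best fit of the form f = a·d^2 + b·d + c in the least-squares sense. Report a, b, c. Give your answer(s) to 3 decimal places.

a = 0.927, b = -1.119, c = 4.310

Entries of XᵀX: Σd^2·d^2 = 2820, Σd^2·d = 408, Σd^2 = 84, Σd·d = 84, Σd = 12, Σ1 = 5.
For Xᵀf: Σd^2·f = 2520, Σd·f = 336, Σf = 86.
So XᵀX·[a, b, c]ᵀ = Xᵀf: [[2820, 408, 84]; [408, 84, 12]; [84, 12, 5]]·[a, b, c]ᵀ = [2520, 336, 86]ᵀ.
Row-reducing yields a = 1132/1221, b = -1366/1221, c = 1754/407.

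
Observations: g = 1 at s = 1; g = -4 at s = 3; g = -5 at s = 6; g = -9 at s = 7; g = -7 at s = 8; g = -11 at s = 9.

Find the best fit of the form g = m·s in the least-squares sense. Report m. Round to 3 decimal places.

m = -1.079

From the data, Σs·s = 240.
For Aᵀg: Σs·g = -259.
Normal equations: [[240]]·[m]ᵀ = [-259]ᵀ.
m = (-259)/240 = -1.07917.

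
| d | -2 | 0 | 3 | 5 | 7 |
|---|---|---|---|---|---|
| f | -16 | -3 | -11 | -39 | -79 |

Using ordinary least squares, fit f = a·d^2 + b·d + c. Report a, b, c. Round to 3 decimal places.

a = -1.961, b = 2.766, c = -2.675

Entries of AᵀA: Σd^2·d^2 = 3123, Σd^2·d = 487, Σd^2 = 87, Σd·d = 87, Σd = 13, Σ1 = 5.
Moment sums: Σd^2·f = -5009, Σd·f = -749, Σf = -148.
Row-reducing yields a = -86237/43982, b = 121661/43982, c = -58831/21991.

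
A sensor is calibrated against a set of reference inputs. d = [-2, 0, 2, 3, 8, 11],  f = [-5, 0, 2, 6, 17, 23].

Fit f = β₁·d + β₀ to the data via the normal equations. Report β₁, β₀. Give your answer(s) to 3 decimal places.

β₁ = 2.170, β₀ = -0.791

Sums needed: Σd·d = 202, Σd = 22, Σ1 = 6.
For Aᵀf: Σd·f = 421, Σf = 43.
Δ = 202·6 − 22² = 728.
β₁ = (421·6 − 22·43)/728 = 395/182; β₀ = (202·43 − 22·421)/728 = -72/91.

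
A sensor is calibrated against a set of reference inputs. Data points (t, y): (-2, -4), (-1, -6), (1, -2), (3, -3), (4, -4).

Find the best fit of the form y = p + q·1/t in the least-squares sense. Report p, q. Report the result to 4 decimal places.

Normal-equation sums: Σ1 = 5, Σ1/t = 1/12, Σ1/t·1/t = 349/144.
Right-hand side: Σy = -19, Σ1/t·y = 4.
MᵀM·[p, q]ᵀ = Mᵀy becomes [[5, 1/12]; [1/12, 349/144]]·[p, q]ᵀ = [-19, 4]ᵀ.
Eliminating q: (349/144)·(row 1) − (1/12)·(row 2) gives (109/9)·p = (349/144)·(-19) − (1/12)·4 = -6679/144, so p = -6679/1744.
Then q = (4 − (1/12)·(-6679/1744))/(349/144) = 777/436.

p = -3.8297, q = 1.7821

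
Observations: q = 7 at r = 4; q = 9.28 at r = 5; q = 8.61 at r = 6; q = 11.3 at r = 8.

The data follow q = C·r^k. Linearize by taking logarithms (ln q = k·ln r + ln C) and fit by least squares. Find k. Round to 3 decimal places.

k = 0.616

Linearized form: ln q = k·ln r + ln C. From the 4 transformed points,
Σln r = 6.8669, Σ(ln r)² = 12.0466, Σln q = 8.7515, Σln r·ln q = 15.1830.
Normal system: [[12.0466, 6.8669]; [6.8669, 4]]·[k, ln C]ᵀ = [15.1830, 8.7515]ᵀ.
Δ = 12.0466·4 − (6.8669)² = 1.0316; k = (15.1830·4 − 6.8669·8.7515)/1.0316 = 0.61646, ln C = (12.0466·8.7515 − 6.8669·15.1830)/1.0316 = 1.12958.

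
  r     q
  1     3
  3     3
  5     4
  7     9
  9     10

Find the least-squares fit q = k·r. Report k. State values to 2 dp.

The normal equations are: 165·k = 185.
k = 185/165 = 1.12121.

k = 1.12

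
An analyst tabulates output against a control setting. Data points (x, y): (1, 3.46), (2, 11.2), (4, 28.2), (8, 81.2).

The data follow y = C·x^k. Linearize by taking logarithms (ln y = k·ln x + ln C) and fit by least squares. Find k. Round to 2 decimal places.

With ln yᵢ as the transformed response and ln xᵢ as the regressor:
Σln x = 4.1589, Σ(ln x)² = 6.7263, Σln y = 11.3934, Σln x·ln y = 15.4470.
Equations: 6.7263·k + 4.1589·ln C = 15.4470;  4.1589·k + 4·ln C = 11.3934.
Slope k = (n·Σln x·ln y − Σln x·Σln y)/(n·Σ(ln x)² − (Σln x)²) = (4·15.4470 − 4.1589·11.3934)/9.6091 = 1.49901; ln C = (Σln y − k·Σln x)/n = 1.28980.

k = 1.50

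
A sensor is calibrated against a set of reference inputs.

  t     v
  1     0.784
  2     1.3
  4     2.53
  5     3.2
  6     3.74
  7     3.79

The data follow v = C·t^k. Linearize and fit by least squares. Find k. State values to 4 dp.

k = 0.8590

Taking logs, ln v = k·ln t + ln C, so regress ln v on ln t.
Over the data: Σln t = 7.4265, Σ(ln t)² = 11.9895, Σln v = 4.7618, Σln t·ln v = 8.2968.
Normal system: [[11.9895, 7.4265]; [7.4265, 6]]·[k, ln C]ᵀ = [8.2968, 4.7618]ᵀ.
Solving (det = 16.7835): k = 0.85899, ln C = -0.26958.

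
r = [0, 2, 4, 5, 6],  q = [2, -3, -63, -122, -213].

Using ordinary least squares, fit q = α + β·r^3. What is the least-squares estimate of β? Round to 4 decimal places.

β = -1.0009

Compute the Gram sums: Σ1 = 5, Σr^3 = 413, Σr^3·r^3 = 66441.
Moment sums: Σq = -399, Σr^3·q = -65314.
det = 5·66441 − 413² = 161636.
α = ((-399)·66441 − 413·(-65314))/161636 = 464723/161636; β = (5·(-65314) − 413·(-399))/161636 = -161783/161636.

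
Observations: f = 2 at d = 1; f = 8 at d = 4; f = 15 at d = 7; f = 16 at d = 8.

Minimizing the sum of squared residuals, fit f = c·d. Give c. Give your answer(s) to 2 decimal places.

c = 2.05

Forming XᵀX = [[130]] and Xᵀf = [267]ᵀ gives XᵀX·[c]ᵀ = Xᵀf.
c = 267/130 = 2.05385.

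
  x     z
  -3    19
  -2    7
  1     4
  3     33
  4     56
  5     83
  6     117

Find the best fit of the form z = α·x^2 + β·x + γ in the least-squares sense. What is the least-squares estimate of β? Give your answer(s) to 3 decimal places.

AᵀA·[α, β, γ]ᵀ = Aᵀz reads: 2356·α + 398·β + 100·γ = 7683;  398·α + 100·β + 14·γ = 1373;  100·α + 14·β + 7·γ = 319.
Solving the 3×3 system (Gaussian elimination) gives α = 30929/10722, β = 8133/3574, γ = -1012/5361.

β = 2.276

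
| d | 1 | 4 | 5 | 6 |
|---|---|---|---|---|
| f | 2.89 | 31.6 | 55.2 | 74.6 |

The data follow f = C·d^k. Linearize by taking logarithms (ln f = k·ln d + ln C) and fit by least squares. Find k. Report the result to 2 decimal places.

k = 1.81

Let Y = ln f. Fitting Y = k·ln d + ln C by least squares:
XᵀX = [[7.7225, 4.7875]; [4.7875, 4]], rhs = [18.9688, 12.8375]ᵀ  (here Σln d = 4.7875, Σ(ln d)² = 7.7225, Σln f = 12.8375, Σln d·ln f = 18.9688).
Solving (det = 7.9699): k = 1.80876, ln C = 1.04452.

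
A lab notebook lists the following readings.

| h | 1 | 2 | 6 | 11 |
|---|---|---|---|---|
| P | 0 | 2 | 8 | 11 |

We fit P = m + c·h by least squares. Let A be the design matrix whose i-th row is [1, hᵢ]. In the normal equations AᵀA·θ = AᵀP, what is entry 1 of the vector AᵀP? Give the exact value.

Entry 1 ↔ basis 1, so (AᵀP)_{1} = Σᵢ Pᵢ = (1)·(0) + (1)·(2) + (1)·(8) + (1)·(11) = 21.

21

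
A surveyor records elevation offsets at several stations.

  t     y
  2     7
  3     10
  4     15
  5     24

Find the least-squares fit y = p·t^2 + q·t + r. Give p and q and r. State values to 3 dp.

p = 1.500, q = -4.900, r = 10.900

Setting ∂/∂p … = 0 gives: 978·p + 224·q + 54·r = 958;  224·p + 54·q + 14·r = 224;  54·p + 14·q + 4·r = 56.
(Σt^2·t^2 = 978, Σt^2·t = 224, Σt^2 = 54, Σt·t = 54, Σt = 14, Σ1 = 4, Σt^2·y = 958, Σt·y = 224, Σy = 56.)
Inverting the 3×3 Gram matrix, [p, q, r]ᵀ = [3/2, -49/10, 109/10]ᵀ.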